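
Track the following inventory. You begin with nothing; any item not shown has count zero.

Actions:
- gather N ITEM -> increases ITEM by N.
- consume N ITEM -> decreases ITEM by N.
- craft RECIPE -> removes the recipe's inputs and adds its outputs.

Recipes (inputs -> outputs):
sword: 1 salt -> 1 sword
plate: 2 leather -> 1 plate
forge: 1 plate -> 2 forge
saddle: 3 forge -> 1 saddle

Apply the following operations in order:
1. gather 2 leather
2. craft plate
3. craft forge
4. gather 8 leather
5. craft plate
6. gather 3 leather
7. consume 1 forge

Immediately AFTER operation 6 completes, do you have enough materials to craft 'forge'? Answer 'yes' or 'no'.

After 1 (gather 2 leather): leather=2
After 2 (craft plate): plate=1
After 3 (craft forge): forge=2
After 4 (gather 8 leather): forge=2 leather=8
After 5 (craft plate): forge=2 leather=6 plate=1
After 6 (gather 3 leather): forge=2 leather=9 plate=1

Answer: yes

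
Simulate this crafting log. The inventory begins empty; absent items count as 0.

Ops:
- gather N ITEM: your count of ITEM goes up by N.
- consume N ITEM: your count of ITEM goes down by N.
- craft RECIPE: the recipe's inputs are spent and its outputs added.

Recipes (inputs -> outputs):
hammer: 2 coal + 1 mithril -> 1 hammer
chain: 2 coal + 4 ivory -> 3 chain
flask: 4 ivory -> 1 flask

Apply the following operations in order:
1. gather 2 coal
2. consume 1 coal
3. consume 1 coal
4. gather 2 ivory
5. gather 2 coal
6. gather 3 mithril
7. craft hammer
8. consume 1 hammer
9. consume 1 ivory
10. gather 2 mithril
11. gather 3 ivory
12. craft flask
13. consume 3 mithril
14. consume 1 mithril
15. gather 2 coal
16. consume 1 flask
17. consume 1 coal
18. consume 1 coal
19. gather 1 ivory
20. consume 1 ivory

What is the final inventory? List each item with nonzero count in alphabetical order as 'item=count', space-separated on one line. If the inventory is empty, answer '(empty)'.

Answer: (empty)

Derivation:
After 1 (gather 2 coal): coal=2
After 2 (consume 1 coal): coal=1
After 3 (consume 1 coal): (empty)
After 4 (gather 2 ivory): ivory=2
After 5 (gather 2 coal): coal=2 ivory=2
After 6 (gather 3 mithril): coal=2 ivory=2 mithril=3
After 7 (craft hammer): hammer=1 ivory=2 mithril=2
After 8 (consume 1 hammer): ivory=2 mithril=2
After 9 (consume 1 ivory): ivory=1 mithril=2
After 10 (gather 2 mithril): ivory=1 mithril=4
After 11 (gather 3 ivory): ivory=4 mithril=4
After 12 (craft flask): flask=1 mithril=4
After 13 (consume 3 mithril): flask=1 mithril=1
After 14 (consume 1 mithril): flask=1
After 15 (gather 2 coal): coal=2 flask=1
After 16 (consume 1 flask): coal=2
After 17 (consume 1 coal): coal=1
After 18 (consume 1 coal): (empty)
After 19 (gather 1 ivory): ivory=1
After 20 (consume 1 ivory): (empty)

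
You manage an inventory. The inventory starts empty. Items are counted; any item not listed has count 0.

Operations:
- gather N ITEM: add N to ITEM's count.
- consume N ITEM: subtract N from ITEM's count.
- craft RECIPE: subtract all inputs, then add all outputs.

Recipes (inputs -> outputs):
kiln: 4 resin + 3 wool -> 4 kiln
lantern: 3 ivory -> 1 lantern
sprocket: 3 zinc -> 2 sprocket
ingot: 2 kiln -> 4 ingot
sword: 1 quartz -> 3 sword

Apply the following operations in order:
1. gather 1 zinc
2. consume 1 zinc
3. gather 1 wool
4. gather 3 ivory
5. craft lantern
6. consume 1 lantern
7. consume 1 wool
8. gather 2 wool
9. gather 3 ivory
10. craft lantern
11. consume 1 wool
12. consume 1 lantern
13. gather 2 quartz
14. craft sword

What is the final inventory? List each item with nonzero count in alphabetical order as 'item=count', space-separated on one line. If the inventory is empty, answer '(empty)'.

Answer: quartz=1 sword=3 wool=1

Derivation:
After 1 (gather 1 zinc): zinc=1
After 2 (consume 1 zinc): (empty)
After 3 (gather 1 wool): wool=1
After 4 (gather 3 ivory): ivory=3 wool=1
After 5 (craft lantern): lantern=1 wool=1
After 6 (consume 1 lantern): wool=1
After 7 (consume 1 wool): (empty)
After 8 (gather 2 wool): wool=2
After 9 (gather 3 ivory): ivory=3 wool=2
After 10 (craft lantern): lantern=1 wool=2
After 11 (consume 1 wool): lantern=1 wool=1
After 12 (consume 1 lantern): wool=1
After 13 (gather 2 quartz): quartz=2 wool=1
After 14 (craft sword): quartz=1 sword=3 wool=1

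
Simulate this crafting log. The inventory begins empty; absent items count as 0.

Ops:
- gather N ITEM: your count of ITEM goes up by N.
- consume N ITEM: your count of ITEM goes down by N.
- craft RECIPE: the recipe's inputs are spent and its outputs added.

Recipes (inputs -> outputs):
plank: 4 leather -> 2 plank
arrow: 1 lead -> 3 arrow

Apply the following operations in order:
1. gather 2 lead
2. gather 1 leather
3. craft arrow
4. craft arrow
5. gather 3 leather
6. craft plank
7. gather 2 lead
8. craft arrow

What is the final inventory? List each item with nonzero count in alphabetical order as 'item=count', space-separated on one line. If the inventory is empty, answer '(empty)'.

Answer: arrow=9 lead=1 plank=2

Derivation:
After 1 (gather 2 lead): lead=2
After 2 (gather 1 leather): lead=2 leather=1
After 3 (craft arrow): arrow=3 lead=1 leather=1
After 4 (craft arrow): arrow=6 leather=1
After 5 (gather 3 leather): arrow=6 leather=4
After 6 (craft plank): arrow=6 plank=2
After 7 (gather 2 lead): arrow=6 lead=2 plank=2
After 8 (craft arrow): arrow=9 lead=1 plank=2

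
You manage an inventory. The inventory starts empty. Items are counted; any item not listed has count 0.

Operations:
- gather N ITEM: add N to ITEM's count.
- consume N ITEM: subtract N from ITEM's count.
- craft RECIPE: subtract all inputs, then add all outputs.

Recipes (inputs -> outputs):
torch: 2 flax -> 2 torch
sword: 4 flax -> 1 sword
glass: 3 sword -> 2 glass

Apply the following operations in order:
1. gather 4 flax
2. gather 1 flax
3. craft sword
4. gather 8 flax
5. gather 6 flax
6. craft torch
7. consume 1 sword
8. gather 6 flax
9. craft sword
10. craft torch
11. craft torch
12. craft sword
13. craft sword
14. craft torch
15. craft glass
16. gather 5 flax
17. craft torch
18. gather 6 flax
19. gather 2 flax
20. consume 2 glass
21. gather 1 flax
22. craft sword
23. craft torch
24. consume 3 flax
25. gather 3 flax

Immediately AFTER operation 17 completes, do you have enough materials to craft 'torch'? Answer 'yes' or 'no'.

After 1 (gather 4 flax): flax=4
After 2 (gather 1 flax): flax=5
After 3 (craft sword): flax=1 sword=1
After 4 (gather 8 flax): flax=9 sword=1
After 5 (gather 6 flax): flax=15 sword=1
After 6 (craft torch): flax=13 sword=1 torch=2
After 7 (consume 1 sword): flax=13 torch=2
After 8 (gather 6 flax): flax=19 torch=2
After 9 (craft sword): flax=15 sword=1 torch=2
After 10 (craft torch): flax=13 sword=1 torch=4
After 11 (craft torch): flax=11 sword=1 torch=6
After 12 (craft sword): flax=7 sword=2 torch=6
After 13 (craft sword): flax=3 sword=3 torch=6
After 14 (craft torch): flax=1 sword=3 torch=8
After 15 (craft glass): flax=1 glass=2 torch=8
After 16 (gather 5 flax): flax=6 glass=2 torch=8
After 17 (craft torch): flax=4 glass=2 torch=10

Answer: yes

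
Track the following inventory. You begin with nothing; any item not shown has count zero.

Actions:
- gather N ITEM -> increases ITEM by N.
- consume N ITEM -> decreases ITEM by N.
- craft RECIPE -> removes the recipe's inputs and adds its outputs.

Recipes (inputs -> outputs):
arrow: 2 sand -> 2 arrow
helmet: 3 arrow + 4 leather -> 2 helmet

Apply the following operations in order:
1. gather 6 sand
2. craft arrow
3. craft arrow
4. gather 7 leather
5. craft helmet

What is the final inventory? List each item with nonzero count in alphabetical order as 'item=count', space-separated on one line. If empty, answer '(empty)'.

Answer: arrow=1 helmet=2 leather=3 sand=2

Derivation:
After 1 (gather 6 sand): sand=6
After 2 (craft arrow): arrow=2 sand=4
After 3 (craft arrow): arrow=4 sand=2
After 4 (gather 7 leather): arrow=4 leather=7 sand=2
After 5 (craft helmet): arrow=1 helmet=2 leather=3 sand=2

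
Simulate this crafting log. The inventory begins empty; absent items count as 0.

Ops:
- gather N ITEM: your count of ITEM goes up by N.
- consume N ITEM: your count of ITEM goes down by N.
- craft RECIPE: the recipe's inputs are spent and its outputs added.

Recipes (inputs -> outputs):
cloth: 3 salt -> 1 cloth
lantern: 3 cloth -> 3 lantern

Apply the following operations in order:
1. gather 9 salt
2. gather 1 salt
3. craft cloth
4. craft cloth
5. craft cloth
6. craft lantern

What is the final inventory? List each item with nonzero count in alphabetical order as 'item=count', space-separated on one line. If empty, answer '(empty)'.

Answer: lantern=3 salt=1

Derivation:
After 1 (gather 9 salt): salt=9
After 2 (gather 1 salt): salt=10
After 3 (craft cloth): cloth=1 salt=7
After 4 (craft cloth): cloth=2 salt=4
After 5 (craft cloth): cloth=3 salt=1
After 6 (craft lantern): lantern=3 salt=1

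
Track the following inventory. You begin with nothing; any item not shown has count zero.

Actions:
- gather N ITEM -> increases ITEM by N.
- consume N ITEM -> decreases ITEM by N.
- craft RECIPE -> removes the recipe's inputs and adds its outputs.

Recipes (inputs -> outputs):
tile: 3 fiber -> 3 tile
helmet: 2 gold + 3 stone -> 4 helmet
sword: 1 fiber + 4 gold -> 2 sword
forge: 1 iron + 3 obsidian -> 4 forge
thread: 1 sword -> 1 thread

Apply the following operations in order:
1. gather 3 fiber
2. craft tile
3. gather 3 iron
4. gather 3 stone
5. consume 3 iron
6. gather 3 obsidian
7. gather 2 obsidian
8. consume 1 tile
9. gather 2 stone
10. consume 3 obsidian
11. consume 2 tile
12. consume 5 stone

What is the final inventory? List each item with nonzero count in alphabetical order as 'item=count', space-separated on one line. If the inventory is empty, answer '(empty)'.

Answer: obsidian=2

Derivation:
After 1 (gather 3 fiber): fiber=3
After 2 (craft tile): tile=3
After 3 (gather 3 iron): iron=3 tile=3
After 4 (gather 3 stone): iron=3 stone=3 tile=3
After 5 (consume 3 iron): stone=3 tile=3
After 6 (gather 3 obsidian): obsidian=3 stone=3 tile=3
After 7 (gather 2 obsidian): obsidian=5 stone=3 tile=3
After 8 (consume 1 tile): obsidian=5 stone=3 tile=2
After 9 (gather 2 stone): obsidian=5 stone=5 tile=2
After 10 (consume 3 obsidian): obsidian=2 stone=5 tile=2
After 11 (consume 2 tile): obsidian=2 stone=5
After 12 (consume 5 stone): obsidian=2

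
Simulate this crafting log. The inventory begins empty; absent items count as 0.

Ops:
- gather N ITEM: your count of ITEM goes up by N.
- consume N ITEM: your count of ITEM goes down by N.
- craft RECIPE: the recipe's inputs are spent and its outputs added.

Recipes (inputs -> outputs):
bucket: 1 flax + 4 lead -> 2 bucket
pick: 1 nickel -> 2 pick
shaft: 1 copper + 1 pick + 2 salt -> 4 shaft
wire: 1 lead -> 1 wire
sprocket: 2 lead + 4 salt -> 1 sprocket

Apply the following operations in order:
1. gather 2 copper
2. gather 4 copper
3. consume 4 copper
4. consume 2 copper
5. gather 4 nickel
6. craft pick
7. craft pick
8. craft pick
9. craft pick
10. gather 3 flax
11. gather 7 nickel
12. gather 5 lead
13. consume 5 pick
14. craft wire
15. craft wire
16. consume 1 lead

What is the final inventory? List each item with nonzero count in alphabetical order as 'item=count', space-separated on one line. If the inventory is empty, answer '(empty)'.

Answer: flax=3 lead=2 nickel=7 pick=3 wire=2

Derivation:
After 1 (gather 2 copper): copper=2
After 2 (gather 4 copper): copper=6
After 3 (consume 4 copper): copper=2
After 4 (consume 2 copper): (empty)
After 5 (gather 4 nickel): nickel=4
After 6 (craft pick): nickel=3 pick=2
After 7 (craft pick): nickel=2 pick=4
After 8 (craft pick): nickel=1 pick=6
After 9 (craft pick): pick=8
After 10 (gather 3 flax): flax=3 pick=8
After 11 (gather 7 nickel): flax=3 nickel=7 pick=8
After 12 (gather 5 lead): flax=3 lead=5 nickel=7 pick=8
After 13 (consume 5 pick): flax=3 lead=5 nickel=7 pick=3
After 14 (craft wire): flax=3 lead=4 nickel=7 pick=3 wire=1
After 15 (craft wire): flax=3 lead=3 nickel=7 pick=3 wire=2
After 16 (consume 1 lead): flax=3 lead=2 nickel=7 pick=3 wire=2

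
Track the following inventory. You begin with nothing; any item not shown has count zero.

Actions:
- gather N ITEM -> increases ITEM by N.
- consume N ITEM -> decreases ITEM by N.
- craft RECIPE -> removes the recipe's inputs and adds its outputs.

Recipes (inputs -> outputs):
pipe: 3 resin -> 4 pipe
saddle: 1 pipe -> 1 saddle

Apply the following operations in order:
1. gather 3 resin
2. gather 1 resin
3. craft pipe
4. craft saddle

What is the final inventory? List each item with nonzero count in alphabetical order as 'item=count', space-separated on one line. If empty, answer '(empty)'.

Answer: pipe=3 resin=1 saddle=1

Derivation:
After 1 (gather 3 resin): resin=3
After 2 (gather 1 resin): resin=4
After 3 (craft pipe): pipe=4 resin=1
After 4 (craft saddle): pipe=3 resin=1 saddle=1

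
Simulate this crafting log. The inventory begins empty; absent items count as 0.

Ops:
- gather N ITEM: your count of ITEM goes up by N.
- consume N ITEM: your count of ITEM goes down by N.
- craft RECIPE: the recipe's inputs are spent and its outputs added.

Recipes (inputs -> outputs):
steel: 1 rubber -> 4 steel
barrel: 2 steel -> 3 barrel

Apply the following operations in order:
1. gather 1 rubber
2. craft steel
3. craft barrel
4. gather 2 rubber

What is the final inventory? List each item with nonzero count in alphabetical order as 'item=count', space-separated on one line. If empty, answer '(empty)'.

After 1 (gather 1 rubber): rubber=1
After 2 (craft steel): steel=4
After 3 (craft barrel): barrel=3 steel=2
After 4 (gather 2 rubber): barrel=3 rubber=2 steel=2

Answer: barrel=3 rubber=2 steel=2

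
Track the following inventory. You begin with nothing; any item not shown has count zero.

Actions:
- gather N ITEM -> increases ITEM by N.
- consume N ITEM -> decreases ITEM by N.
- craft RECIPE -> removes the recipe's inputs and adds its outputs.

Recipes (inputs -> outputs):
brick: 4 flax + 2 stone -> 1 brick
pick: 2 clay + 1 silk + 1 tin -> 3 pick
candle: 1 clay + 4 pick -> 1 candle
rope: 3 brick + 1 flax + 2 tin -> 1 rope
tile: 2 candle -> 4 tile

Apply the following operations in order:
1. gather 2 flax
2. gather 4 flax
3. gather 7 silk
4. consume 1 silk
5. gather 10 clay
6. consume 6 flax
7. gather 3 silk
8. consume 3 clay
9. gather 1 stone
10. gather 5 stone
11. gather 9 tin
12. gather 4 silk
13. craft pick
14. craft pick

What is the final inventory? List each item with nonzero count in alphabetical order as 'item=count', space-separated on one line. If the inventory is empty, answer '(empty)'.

Answer: clay=3 pick=6 silk=11 stone=6 tin=7

Derivation:
After 1 (gather 2 flax): flax=2
After 2 (gather 4 flax): flax=6
After 3 (gather 7 silk): flax=6 silk=7
After 4 (consume 1 silk): flax=6 silk=6
After 5 (gather 10 clay): clay=10 flax=6 silk=6
After 6 (consume 6 flax): clay=10 silk=6
After 7 (gather 3 silk): clay=10 silk=9
After 8 (consume 3 clay): clay=7 silk=9
After 9 (gather 1 stone): clay=7 silk=9 stone=1
After 10 (gather 5 stone): clay=7 silk=9 stone=6
After 11 (gather 9 tin): clay=7 silk=9 stone=6 tin=9
After 12 (gather 4 silk): clay=7 silk=13 stone=6 tin=9
After 13 (craft pick): clay=5 pick=3 silk=12 stone=6 tin=8
After 14 (craft pick): clay=3 pick=6 silk=11 stone=6 tin=7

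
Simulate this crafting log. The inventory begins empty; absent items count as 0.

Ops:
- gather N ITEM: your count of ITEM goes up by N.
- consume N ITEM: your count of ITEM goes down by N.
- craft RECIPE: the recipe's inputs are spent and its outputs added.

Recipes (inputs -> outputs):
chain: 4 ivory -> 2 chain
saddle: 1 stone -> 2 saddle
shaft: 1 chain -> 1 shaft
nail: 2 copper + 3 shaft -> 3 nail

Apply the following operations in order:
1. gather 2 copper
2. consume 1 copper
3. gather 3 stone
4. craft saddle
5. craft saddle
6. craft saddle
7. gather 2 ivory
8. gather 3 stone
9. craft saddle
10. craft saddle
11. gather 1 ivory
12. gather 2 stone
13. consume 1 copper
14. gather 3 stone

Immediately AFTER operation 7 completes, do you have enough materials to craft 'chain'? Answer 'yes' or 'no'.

After 1 (gather 2 copper): copper=2
After 2 (consume 1 copper): copper=1
After 3 (gather 3 stone): copper=1 stone=3
After 4 (craft saddle): copper=1 saddle=2 stone=2
After 5 (craft saddle): copper=1 saddle=4 stone=1
After 6 (craft saddle): copper=1 saddle=6
After 7 (gather 2 ivory): copper=1 ivory=2 saddle=6

Answer: no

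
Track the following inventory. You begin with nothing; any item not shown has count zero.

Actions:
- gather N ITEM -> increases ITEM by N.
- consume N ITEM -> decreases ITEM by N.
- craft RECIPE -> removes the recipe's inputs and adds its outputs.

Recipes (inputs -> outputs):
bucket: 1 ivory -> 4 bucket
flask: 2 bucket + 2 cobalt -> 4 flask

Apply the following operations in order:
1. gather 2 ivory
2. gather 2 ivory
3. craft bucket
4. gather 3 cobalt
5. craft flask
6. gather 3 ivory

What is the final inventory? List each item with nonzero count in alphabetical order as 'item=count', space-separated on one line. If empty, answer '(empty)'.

After 1 (gather 2 ivory): ivory=2
After 2 (gather 2 ivory): ivory=4
After 3 (craft bucket): bucket=4 ivory=3
After 4 (gather 3 cobalt): bucket=4 cobalt=3 ivory=3
After 5 (craft flask): bucket=2 cobalt=1 flask=4 ivory=3
After 6 (gather 3 ivory): bucket=2 cobalt=1 flask=4 ivory=6

Answer: bucket=2 cobalt=1 flask=4 ivory=6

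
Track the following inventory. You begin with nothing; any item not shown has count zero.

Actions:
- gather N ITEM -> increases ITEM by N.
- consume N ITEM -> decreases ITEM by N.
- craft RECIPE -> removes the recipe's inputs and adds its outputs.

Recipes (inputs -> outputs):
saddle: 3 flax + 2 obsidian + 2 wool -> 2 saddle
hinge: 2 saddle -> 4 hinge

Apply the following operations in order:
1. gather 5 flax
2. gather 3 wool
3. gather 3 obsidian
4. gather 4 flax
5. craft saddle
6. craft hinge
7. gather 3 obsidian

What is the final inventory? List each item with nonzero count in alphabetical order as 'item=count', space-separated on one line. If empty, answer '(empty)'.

After 1 (gather 5 flax): flax=5
After 2 (gather 3 wool): flax=5 wool=3
After 3 (gather 3 obsidian): flax=5 obsidian=3 wool=3
After 4 (gather 4 flax): flax=9 obsidian=3 wool=3
After 5 (craft saddle): flax=6 obsidian=1 saddle=2 wool=1
After 6 (craft hinge): flax=6 hinge=4 obsidian=1 wool=1
After 7 (gather 3 obsidian): flax=6 hinge=4 obsidian=4 wool=1

Answer: flax=6 hinge=4 obsidian=4 wool=1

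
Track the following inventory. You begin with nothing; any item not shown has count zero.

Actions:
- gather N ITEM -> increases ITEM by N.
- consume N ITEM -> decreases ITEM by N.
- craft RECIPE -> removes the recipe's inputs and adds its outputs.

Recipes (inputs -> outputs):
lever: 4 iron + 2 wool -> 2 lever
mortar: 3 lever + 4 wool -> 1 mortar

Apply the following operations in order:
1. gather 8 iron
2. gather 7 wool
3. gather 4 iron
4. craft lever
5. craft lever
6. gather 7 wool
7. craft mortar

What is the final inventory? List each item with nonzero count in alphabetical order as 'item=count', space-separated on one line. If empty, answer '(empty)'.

Answer: iron=4 lever=1 mortar=1 wool=6

Derivation:
After 1 (gather 8 iron): iron=8
After 2 (gather 7 wool): iron=8 wool=7
After 3 (gather 4 iron): iron=12 wool=7
After 4 (craft lever): iron=8 lever=2 wool=5
After 5 (craft lever): iron=4 lever=4 wool=3
After 6 (gather 7 wool): iron=4 lever=4 wool=10
After 7 (craft mortar): iron=4 lever=1 mortar=1 wool=6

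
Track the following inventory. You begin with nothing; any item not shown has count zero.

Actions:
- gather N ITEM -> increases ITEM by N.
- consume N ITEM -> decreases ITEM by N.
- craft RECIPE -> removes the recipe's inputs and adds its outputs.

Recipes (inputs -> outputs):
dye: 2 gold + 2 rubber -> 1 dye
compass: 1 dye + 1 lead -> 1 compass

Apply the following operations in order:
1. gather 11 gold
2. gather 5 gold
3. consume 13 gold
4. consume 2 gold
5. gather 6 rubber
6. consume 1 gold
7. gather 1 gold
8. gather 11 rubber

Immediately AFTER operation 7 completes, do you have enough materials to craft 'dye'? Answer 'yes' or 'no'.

After 1 (gather 11 gold): gold=11
After 2 (gather 5 gold): gold=16
After 3 (consume 13 gold): gold=3
After 4 (consume 2 gold): gold=1
After 5 (gather 6 rubber): gold=1 rubber=6
After 6 (consume 1 gold): rubber=6
After 7 (gather 1 gold): gold=1 rubber=6

Answer: no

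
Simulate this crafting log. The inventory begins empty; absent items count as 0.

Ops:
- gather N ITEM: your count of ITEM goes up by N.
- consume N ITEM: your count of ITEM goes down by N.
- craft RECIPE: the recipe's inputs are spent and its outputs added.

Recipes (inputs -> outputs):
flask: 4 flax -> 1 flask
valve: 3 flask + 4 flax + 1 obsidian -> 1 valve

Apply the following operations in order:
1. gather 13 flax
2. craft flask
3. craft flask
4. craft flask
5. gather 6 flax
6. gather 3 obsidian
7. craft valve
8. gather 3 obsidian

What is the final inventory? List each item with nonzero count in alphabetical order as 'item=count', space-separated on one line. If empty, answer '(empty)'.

Answer: flax=3 obsidian=5 valve=1

Derivation:
After 1 (gather 13 flax): flax=13
After 2 (craft flask): flask=1 flax=9
After 3 (craft flask): flask=2 flax=5
After 4 (craft flask): flask=3 flax=1
After 5 (gather 6 flax): flask=3 flax=7
After 6 (gather 3 obsidian): flask=3 flax=7 obsidian=3
After 7 (craft valve): flax=3 obsidian=2 valve=1
After 8 (gather 3 obsidian): flax=3 obsidian=5 valve=1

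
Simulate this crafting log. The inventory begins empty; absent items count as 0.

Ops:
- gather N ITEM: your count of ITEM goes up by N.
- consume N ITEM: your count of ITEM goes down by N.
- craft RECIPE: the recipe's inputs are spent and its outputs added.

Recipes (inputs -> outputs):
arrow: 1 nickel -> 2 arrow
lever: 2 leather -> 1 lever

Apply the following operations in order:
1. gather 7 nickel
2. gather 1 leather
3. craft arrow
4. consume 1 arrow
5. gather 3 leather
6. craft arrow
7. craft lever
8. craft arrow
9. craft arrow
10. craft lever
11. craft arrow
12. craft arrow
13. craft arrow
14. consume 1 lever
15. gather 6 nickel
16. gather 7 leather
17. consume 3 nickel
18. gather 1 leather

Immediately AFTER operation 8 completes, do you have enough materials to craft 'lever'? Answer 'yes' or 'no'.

After 1 (gather 7 nickel): nickel=7
After 2 (gather 1 leather): leather=1 nickel=7
After 3 (craft arrow): arrow=2 leather=1 nickel=6
After 4 (consume 1 arrow): arrow=1 leather=1 nickel=6
After 5 (gather 3 leather): arrow=1 leather=4 nickel=6
After 6 (craft arrow): arrow=3 leather=4 nickel=5
After 7 (craft lever): arrow=3 leather=2 lever=1 nickel=5
After 8 (craft arrow): arrow=5 leather=2 lever=1 nickel=4

Answer: yes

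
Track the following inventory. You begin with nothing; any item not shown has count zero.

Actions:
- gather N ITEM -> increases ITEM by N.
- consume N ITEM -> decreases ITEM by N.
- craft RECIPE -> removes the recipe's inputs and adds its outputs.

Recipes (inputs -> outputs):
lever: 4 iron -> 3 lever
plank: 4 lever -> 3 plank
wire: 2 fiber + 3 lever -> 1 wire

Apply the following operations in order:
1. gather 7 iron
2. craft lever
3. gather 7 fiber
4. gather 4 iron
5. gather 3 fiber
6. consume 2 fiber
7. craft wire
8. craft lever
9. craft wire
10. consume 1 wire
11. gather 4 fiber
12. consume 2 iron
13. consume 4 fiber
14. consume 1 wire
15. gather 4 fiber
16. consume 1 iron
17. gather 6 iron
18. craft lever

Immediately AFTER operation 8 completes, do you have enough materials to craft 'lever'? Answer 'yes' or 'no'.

Answer: no

Derivation:
After 1 (gather 7 iron): iron=7
After 2 (craft lever): iron=3 lever=3
After 3 (gather 7 fiber): fiber=7 iron=3 lever=3
After 4 (gather 4 iron): fiber=7 iron=7 lever=3
After 5 (gather 3 fiber): fiber=10 iron=7 lever=3
After 6 (consume 2 fiber): fiber=8 iron=7 lever=3
After 7 (craft wire): fiber=6 iron=7 wire=1
After 8 (craft lever): fiber=6 iron=3 lever=3 wire=1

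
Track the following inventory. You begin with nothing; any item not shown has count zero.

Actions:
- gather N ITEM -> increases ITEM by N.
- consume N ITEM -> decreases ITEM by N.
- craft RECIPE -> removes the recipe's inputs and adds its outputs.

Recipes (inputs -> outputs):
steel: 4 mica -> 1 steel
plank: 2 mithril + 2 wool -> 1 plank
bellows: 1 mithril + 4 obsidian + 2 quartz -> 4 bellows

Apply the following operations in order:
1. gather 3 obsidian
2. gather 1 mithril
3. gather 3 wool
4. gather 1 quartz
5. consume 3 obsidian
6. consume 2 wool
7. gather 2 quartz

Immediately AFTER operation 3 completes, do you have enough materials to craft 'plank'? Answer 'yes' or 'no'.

After 1 (gather 3 obsidian): obsidian=3
After 2 (gather 1 mithril): mithril=1 obsidian=3
After 3 (gather 3 wool): mithril=1 obsidian=3 wool=3

Answer: no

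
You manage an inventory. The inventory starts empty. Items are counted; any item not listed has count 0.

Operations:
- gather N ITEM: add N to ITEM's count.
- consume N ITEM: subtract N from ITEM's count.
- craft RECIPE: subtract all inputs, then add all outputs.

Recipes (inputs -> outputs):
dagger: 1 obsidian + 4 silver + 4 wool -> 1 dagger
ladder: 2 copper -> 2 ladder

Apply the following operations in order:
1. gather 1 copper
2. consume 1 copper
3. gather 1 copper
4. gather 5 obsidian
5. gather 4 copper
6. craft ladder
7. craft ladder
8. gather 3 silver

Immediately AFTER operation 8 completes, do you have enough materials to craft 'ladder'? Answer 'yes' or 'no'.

Answer: no

Derivation:
After 1 (gather 1 copper): copper=1
After 2 (consume 1 copper): (empty)
After 3 (gather 1 copper): copper=1
After 4 (gather 5 obsidian): copper=1 obsidian=5
After 5 (gather 4 copper): copper=5 obsidian=5
After 6 (craft ladder): copper=3 ladder=2 obsidian=5
After 7 (craft ladder): copper=1 ladder=4 obsidian=5
After 8 (gather 3 silver): copper=1 ladder=4 obsidian=5 silver=3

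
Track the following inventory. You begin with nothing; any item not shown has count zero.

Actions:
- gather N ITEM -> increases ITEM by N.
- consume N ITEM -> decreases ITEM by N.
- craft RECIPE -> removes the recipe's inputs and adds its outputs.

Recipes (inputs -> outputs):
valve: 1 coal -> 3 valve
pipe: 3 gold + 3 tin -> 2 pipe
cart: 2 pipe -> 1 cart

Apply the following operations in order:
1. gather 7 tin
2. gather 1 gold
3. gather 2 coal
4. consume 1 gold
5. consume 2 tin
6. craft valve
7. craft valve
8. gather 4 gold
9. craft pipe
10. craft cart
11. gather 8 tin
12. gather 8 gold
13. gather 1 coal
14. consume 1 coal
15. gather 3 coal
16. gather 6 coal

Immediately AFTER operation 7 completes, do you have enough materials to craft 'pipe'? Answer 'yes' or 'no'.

After 1 (gather 7 tin): tin=7
After 2 (gather 1 gold): gold=1 tin=7
After 3 (gather 2 coal): coal=2 gold=1 tin=7
After 4 (consume 1 gold): coal=2 tin=7
After 5 (consume 2 tin): coal=2 tin=5
After 6 (craft valve): coal=1 tin=5 valve=3
After 7 (craft valve): tin=5 valve=6

Answer: no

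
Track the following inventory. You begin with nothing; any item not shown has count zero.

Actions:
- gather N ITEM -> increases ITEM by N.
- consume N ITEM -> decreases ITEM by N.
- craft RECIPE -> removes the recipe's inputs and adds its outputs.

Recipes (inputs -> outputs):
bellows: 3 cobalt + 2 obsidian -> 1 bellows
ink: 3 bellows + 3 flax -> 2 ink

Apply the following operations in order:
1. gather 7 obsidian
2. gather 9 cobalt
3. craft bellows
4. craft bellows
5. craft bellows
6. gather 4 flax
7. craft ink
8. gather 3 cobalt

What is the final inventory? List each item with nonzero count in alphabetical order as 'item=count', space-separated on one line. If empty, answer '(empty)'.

After 1 (gather 7 obsidian): obsidian=7
After 2 (gather 9 cobalt): cobalt=9 obsidian=7
After 3 (craft bellows): bellows=1 cobalt=6 obsidian=5
After 4 (craft bellows): bellows=2 cobalt=3 obsidian=3
After 5 (craft bellows): bellows=3 obsidian=1
After 6 (gather 4 flax): bellows=3 flax=4 obsidian=1
After 7 (craft ink): flax=1 ink=2 obsidian=1
After 8 (gather 3 cobalt): cobalt=3 flax=1 ink=2 obsidian=1

Answer: cobalt=3 flax=1 ink=2 obsidian=1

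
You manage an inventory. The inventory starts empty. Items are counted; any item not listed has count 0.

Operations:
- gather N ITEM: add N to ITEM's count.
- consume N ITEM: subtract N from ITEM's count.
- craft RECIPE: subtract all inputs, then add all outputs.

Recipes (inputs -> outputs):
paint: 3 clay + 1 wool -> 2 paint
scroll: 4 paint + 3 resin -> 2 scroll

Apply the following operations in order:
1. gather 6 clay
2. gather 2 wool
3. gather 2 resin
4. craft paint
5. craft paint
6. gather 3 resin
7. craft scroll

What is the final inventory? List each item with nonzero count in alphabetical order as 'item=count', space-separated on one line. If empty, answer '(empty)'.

Answer: resin=2 scroll=2

Derivation:
After 1 (gather 6 clay): clay=6
After 2 (gather 2 wool): clay=6 wool=2
After 3 (gather 2 resin): clay=6 resin=2 wool=2
After 4 (craft paint): clay=3 paint=2 resin=2 wool=1
After 5 (craft paint): paint=4 resin=2
After 6 (gather 3 resin): paint=4 resin=5
After 7 (craft scroll): resin=2 scroll=2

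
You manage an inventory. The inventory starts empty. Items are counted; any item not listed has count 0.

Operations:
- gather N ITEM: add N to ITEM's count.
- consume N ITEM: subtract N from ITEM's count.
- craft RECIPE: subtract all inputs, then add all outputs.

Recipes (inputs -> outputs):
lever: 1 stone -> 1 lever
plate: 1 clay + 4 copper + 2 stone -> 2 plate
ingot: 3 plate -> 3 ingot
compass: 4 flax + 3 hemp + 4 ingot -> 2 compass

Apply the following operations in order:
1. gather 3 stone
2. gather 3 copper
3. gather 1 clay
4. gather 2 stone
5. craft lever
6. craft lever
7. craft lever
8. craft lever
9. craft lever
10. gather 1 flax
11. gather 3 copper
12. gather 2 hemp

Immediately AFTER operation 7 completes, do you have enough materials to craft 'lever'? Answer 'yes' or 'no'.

After 1 (gather 3 stone): stone=3
After 2 (gather 3 copper): copper=3 stone=3
After 3 (gather 1 clay): clay=1 copper=3 stone=3
After 4 (gather 2 stone): clay=1 copper=3 stone=5
After 5 (craft lever): clay=1 copper=3 lever=1 stone=4
After 6 (craft lever): clay=1 copper=3 lever=2 stone=3
After 7 (craft lever): clay=1 copper=3 lever=3 stone=2

Answer: yes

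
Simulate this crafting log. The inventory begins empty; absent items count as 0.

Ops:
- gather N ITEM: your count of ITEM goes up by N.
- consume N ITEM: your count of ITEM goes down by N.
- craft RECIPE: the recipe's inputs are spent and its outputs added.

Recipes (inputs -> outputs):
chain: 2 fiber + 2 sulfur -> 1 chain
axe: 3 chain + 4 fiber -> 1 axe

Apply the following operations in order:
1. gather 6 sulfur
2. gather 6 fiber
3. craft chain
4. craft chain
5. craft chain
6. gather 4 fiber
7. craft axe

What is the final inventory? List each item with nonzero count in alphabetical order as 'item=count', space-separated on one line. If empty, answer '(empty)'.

Answer: axe=1

Derivation:
After 1 (gather 6 sulfur): sulfur=6
After 2 (gather 6 fiber): fiber=6 sulfur=6
After 3 (craft chain): chain=1 fiber=4 sulfur=4
After 4 (craft chain): chain=2 fiber=2 sulfur=2
After 5 (craft chain): chain=3
After 6 (gather 4 fiber): chain=3 fiber=4
After 7 (craft axe): axe=1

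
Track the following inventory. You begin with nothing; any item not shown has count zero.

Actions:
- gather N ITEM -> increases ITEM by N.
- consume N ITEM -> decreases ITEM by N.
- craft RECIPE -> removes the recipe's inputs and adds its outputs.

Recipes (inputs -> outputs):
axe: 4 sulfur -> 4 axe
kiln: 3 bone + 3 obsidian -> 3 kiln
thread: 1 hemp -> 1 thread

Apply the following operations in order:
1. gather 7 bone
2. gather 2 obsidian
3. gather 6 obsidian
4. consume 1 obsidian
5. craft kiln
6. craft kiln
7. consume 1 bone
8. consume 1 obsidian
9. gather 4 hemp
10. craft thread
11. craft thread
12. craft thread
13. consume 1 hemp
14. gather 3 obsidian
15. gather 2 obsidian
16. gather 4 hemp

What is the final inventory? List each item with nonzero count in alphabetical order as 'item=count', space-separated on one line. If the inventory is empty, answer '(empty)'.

Answer: hemp=4 kiln=6 obsidian=5 thread=3

Derivation:
After 1 (gather 7 bone): bone=7
After 2 (gather 2 obsidian): bone=7 obsidian=2
After 3 (gather 6 obsidian): bone=7 obsidian=8
After 4 (consume 1 obsidian): bone=7 obsidian=7
After 5 (craft kiln): bone=4 kiln=3 obsidian=4
After 6 (craft kiln): bone=1 kiln=6 obsidian=1
After 7 (consume 1 bone): kiln=6 obsidian=1
After 8 (consume 1 obsidian): kiln=6
After 9 (gather 4 hemp): hemp=4 kiln=6
After 10 (craft thread): hemp=3 kiln=6 thread=1
After 11 (craft thread): hemp=2 kiln=6 thread=2
After 12 (craft thread): hemp=1 kiln=6 thread=3
After 13 (consume 1 hemp): kiln=6 thread=3
After 14 (gather 3 obsidian): kiln=6 obsidian=3 thread=3
After 15 (gather 2 obsidian): kiln=6 obsidian=5 thread=3
After 16 (gather 4 hemp): hemp=4 kiln=6 obsidian=5 thread=3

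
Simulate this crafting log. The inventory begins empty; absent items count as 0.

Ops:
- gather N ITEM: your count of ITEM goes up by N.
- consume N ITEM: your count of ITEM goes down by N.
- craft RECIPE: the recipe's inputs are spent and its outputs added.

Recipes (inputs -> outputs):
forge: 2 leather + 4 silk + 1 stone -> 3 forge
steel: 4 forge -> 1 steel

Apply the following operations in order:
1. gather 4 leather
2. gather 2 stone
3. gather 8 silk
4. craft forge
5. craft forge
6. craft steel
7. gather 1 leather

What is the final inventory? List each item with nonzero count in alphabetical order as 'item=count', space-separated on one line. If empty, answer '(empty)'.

Answer: forge=2 leather=1 steel=1

Derivation:
After 1 (gather 4 leather): leather=4
After 2 (gather 2 stone): leather=4 stone=2
After 3 (gather 8 silk): leather=4 silk=8 stone=2
After 4 (craft forge): forge=3 leather=2 silk=4 stone=1
After 5 (craft forge): forge=6
After 6 (craft steel): forge=2 steel=1
After 7 (gather 1 leather): forge=2 leather=1 steel=1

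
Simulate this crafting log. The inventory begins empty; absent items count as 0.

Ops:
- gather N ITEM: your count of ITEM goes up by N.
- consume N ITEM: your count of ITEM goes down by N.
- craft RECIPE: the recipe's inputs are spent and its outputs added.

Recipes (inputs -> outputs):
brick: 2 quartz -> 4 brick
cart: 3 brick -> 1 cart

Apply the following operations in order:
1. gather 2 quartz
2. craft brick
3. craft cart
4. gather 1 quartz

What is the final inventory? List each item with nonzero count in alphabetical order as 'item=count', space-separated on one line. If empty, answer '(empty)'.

After 1 (gather 2 quartz): quartz=2
After 2 (craft brick): brick=4
After 3 (craft cart): brick=1 cart=1
After 4 (gather 1 quartz): brick=1 cart=1 quartz=1

Answer: brick=1 cart=1 quartz=1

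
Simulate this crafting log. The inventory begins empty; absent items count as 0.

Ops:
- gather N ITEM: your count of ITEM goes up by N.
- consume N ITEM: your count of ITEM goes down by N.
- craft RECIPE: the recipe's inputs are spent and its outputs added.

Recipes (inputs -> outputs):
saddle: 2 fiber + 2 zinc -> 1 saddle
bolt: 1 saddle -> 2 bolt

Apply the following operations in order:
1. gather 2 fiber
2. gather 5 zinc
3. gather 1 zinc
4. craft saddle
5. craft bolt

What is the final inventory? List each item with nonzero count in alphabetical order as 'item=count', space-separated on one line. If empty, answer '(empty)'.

After 1 (gather 2 fiber): fiber=2
After 2 (gather 5 zinc): fiber=2 zinc=5
After 3 (gather 1 zinc): fiber=2 zinc=6
After 4 (craft saddle): saddle=1 zinc=4
After 5 (craft bolt): bolt=2 zinc=4

Answer: bolt=2 zinc=4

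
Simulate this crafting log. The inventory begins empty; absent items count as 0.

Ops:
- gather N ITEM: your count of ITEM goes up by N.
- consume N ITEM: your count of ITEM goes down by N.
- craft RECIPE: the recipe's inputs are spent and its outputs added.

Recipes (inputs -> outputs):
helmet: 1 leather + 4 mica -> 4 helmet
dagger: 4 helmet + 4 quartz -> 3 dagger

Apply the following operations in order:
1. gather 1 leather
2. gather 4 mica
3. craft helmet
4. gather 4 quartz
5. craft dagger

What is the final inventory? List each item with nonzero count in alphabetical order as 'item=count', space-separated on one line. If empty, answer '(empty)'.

Answer: dagger=3

Derivation:
After 1 (gather 1 leather): leather=1
After 2 (gather 4 mica): leather=1 mica=4
After 3 (craft helmet): helmet=4
After 4 (gather 4 quartz): helmet=4 quartz=4
After 5 (craft dagger): dagger=3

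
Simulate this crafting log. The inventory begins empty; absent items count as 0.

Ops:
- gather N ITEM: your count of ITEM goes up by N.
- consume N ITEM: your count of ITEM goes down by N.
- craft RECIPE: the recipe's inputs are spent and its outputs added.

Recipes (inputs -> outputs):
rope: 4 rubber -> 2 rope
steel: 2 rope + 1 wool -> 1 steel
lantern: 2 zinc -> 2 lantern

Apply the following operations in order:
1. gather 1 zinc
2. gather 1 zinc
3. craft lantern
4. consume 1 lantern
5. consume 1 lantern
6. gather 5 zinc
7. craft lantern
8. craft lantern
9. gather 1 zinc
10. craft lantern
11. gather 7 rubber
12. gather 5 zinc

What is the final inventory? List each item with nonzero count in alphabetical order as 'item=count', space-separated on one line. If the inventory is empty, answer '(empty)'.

After 1 (gather 1 zinc): zinc=1
After 2 (gather 1 zinc): zinc=2
After 3 (craft lantern): lantern=2
After 4 (consume 1 lantern): lantern=1
After 5 (consume 1 lantern): (empty)
After 6 (gather 5 zinc): zinc=5
After 7 (craft lantern): lantern=2 zinc=3
After 8 (craft lantern): lantern=4 zinc=1
After 9 (gather 1 zinc): lantern=4 zinc=2
After 10 (craft lantern): lantern=6
After 11 (gather 7 rubber): lantern=6 rubber=7
After 12 (gather 5 zinc): lantern=6 rubber=7 zinc=5

Answer: lantern=6 rubber=7 zinc=5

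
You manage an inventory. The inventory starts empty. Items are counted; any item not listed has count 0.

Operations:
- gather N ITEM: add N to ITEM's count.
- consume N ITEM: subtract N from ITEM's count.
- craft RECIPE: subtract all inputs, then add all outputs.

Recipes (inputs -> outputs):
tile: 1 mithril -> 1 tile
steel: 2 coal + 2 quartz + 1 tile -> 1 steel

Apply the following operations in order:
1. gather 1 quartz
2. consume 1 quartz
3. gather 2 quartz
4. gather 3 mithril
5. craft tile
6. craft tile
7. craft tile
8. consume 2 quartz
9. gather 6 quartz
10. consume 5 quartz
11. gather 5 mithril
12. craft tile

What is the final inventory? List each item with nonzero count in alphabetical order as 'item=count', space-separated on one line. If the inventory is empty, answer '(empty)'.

After 1 (gather 1 quartz): quartz=1
After 2 (consume 1 quartz): (empty)
After 3 (gather 2 quartz): quartz=2
After 4 (gather 3 mithril): mithril=3 quartz=2
After 5 (craft tile): mithril=2 quartz=2 tile=1
After 6 (craft tile): mithril=1 quartz=2 tile=2
After 7 (craft tile): quartz=2 tile=3
After 8 (consume 2 quartz): tile=3
After 9 (gather 6 quartz): quartz=6 tile=3
After 10 (consume 5 quartz): quartz=1 tile=3
After 11 (gather 5 mithril): mithril=5 quartz=1 tile=3
After 12 (craft tile): mithril=4 quartz=1 tile=4

Answer: mithril=4 quartz=1 tile=4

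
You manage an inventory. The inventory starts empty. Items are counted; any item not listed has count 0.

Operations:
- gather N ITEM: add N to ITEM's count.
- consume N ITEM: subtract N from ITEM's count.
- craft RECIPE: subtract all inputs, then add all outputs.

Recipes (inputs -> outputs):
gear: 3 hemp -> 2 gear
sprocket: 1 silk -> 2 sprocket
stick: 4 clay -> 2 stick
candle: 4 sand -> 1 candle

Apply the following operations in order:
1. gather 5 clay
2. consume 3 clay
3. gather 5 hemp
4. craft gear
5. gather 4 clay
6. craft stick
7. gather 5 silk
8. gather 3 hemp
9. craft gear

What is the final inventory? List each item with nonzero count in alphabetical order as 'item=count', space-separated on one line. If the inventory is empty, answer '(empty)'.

Answer: clay=2 gear=4 hemp=2 silk=5 stick=2

Derivation:
After 1 (gather 5 clay): clay=5
After 2 (consume 3 clay): clay=2
After 3 (gather 5 hemp): clay=2 hemp=5
After 4 (craft gear): clay=2 gear=2 hemp=2
After 5 (gather 4 clay): clay=6 gear=2 hemp=2
After 6 (craft stick): clay=2 gear=2 hemp=2 stick=2
After 7 (gather 5 silk): clay=2 gear=2 hemp=2 silk=5 stick=2
After 8 (gather 3 hemp): clay=2 gear=2 hemp=5 silk=5 stick=2
After 9 (craft gear): clay=2 gear=4 hemp=2 silk=5 stick=2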